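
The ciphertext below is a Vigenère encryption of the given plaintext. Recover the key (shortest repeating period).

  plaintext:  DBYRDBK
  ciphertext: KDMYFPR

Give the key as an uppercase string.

HCO

  i= 0: K-D =  7 → H
  i= 1: D-B =  2 → C
  i= 2: M-Y = 14 → O
  i= 3: Y-R =  7 → H
  i= 4: F-D =  2 → C
  i= 5: P-B = 14 → O
  i= 6: R-K =  7 → H
  shifts repeat with period 3: HCO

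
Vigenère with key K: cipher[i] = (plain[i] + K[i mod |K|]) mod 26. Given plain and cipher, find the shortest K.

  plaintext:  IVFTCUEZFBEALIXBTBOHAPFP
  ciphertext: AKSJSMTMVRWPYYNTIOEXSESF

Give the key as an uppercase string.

  i= 0: A-I = 18 → S
  i= 1: K-V = 15 → P
  i= 2: S-F = 13 → N
  i= 3: J-T = 16 → Q
  i= 4: S-C = 16 → Q
  i= 5: M-U = 18 → S
  i= 6: T-E = 15 → P
  i= 7: M-Z = 13 → N
  i= 8: V-F = 16 → Q
  i= 9: R-B = 16 → Q
  i=10: W-E = 18 → S
  i=11: P-A = 15 → P
  i=12: Y-L = 13 → N
  i=13: Y-I = 16 → Q
  i=14: N-X = 16 → Q
  i=15: T-B = 18 → S
  i=16: I-T = 15 → P
  i=17: O-B = 13 → N
  i=18: E-O = 16 → Q
  i=19: X-H = 16 → Q
  i=20: S-A = 18 → S
  i=21: E-P = 15 → P
  i=22: S-F = 13 → N
  i=23: F-P = 16 → Q
  shifts repeat with period 5: SPNQQ

SPNQQ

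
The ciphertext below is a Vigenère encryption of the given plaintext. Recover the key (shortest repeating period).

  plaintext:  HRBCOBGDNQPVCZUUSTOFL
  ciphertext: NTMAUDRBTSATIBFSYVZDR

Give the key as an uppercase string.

GCLY

  i= 0: N-H =  6 → G
  i= 1: T-R =  2 → C
  i= 2: M-B = 11 → L
  i= 3: A-C = 24 → Y
  i= 4: U-O =  6 → G
  i= 5: D-B =  2 → C
  i= 6: R-G = 11 → L
  i= 7: B-D = 24 → Y
  i= 8: T-N =  6 → G
  i= 9: S-Q =  2 → C
  i=10: A-P = 11 → L
  i=11: T-V = 24 → Y
  i=12: I-C =  6 → G
  i=13: B-Z =  2 → C
  i=14: F-U = 11 → L
  i=15: S-U = 24 → Y
  i=16: Y-S =  6 → G
  i=17: V-T =  2 → C
  i=18: Z-O = 11 → L
  i=19: D-F = 24 → Y
  i=20: R-L =  6 → G
  shifts repeat with period 4: GCLY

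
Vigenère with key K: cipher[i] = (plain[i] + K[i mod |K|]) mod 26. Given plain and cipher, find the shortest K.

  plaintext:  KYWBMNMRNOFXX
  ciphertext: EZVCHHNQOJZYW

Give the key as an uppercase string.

  i= 0: E-K = 20 → U
  i= 1: Z-Y =  1 → B
  i= 2: V-W = 25 → Z
  i= 3: C-B =  1 → B
  i= 4: H-M = 21 → V
  i= 5: H-N = 20 → U
  i= 6: N-M =  1 → B
  i= 7: Q-R = 25 → Z
  i= 8: O-N =  1 → B
  i= 9: J-O = 21 → V
  i=10: Z-F = 20 → U
  i=11: Y-X =  1 → B
  i=12: W-X = 25 → Z
  shifts repeat with period 5: UBZBV

UBZBV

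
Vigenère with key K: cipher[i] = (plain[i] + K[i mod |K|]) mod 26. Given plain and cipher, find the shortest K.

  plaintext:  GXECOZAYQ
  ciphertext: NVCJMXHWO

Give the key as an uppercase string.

HYY

  i= 0: N-G =  7 → H
  i= 1: V-X = 24 → Y
  i= 2: C-E = 24 → Y
  i= 3: J-C =  7 → H
  i= 4: M-O = 24 → Y
  i= 5: X-Z = 24 → Y
  i= 6: H-A =  7 → H
  i= 7: W-Y = 24 → Y
  i= 8: O-Q = 24 → Y
  shifts repeat with period 3: HYY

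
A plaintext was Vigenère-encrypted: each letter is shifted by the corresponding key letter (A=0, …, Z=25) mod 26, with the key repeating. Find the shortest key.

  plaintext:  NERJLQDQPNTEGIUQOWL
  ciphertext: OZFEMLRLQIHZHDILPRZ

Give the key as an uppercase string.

  i= 0: O-N =  1 → B
  i= 1: Z-E = 21 → V
  i= 2: F-R = 14 → O
  i= 3: E-J = 21 → V
  i= 4: M-L =  1 → B
  i= 5: L-Q = 21 → V
  i= 6: R-D = 14 → O
  i= 7: L-Q = 21 → V
  i= 8: Q-P =  1 → B
  i= 9: I-N = 21 → V
  i=10: H-T = 14 → O
  i=11: Z-E = 21 → V
  i=12: H-G =  1 → B
  i=13: D-I = 21 → V
  i=14: I-U = 14 → O
  i=15: L-Q = 21 → V
  i=16: P-O =  1 → B
  i=17: R-W = 21 → V
  i=18: Z-L = 14 → O
  shifts repeat with period 4: BVOV

BVOV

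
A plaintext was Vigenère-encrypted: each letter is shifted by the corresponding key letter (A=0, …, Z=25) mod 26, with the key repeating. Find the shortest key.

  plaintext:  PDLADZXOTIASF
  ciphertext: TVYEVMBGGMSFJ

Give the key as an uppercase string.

ESN

  i= 0: T-P =  4 → E
  i= 1: V-D = 18 → S
  i= 2: Y-L = 13 → N
  i= 3: E-A =  4 → E
  i= 4: V-D = 18 → S
  i= 5: M-Z = 13 → N
  i= 6: B-X =  4 → E
  i= 7: G-O = 18 → S
  i= 8: G-T = 13 → N
  i= 9: M-I =  4 → E
  i=10: S-A = 18 → S
  i=11: F-S = 13 → N
  i=12: J-F =  4 → E
  shifts repeat with period 3: ESN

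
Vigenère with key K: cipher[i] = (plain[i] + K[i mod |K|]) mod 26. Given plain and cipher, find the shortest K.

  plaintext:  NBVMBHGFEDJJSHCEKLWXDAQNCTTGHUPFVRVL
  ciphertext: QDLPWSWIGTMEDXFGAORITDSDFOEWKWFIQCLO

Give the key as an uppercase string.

  i= 0: Q-N =  3 → D
  i= 1: D-B =  2 → C
  i= 2: L-V = 16 → Q
  i= 3: P-M =  3 → D
  i= 4: W-B = 21 → V
  i= 5: S-H = 11 → L
  i= 6: W-G = 16 → Q
  i= 7: I-F =  3 → D
  i= 8: G-E =  2 → C
  i= 9: T-D = 16 → Q
  i=10: M-J =  3 → D
  i=11: E-J = 21 → V
  i=12: D-S = 11 → L
  i=13: X-H = 16 → Q
  i=14: F-C =  3 → D
  i=15: G-E =  2 → C
  i=16: A-K = 16 → Q
  i=17: O-L =  3 → D
  i=18: R-W = 21 → V
  i=19: I-X = 11 → L
  i=20: T-D = 16 → Q
  i=21: D-A =  3 → D
  i=22: S-Q =  2 → C
  i=23: D-N = 16 → Q
  i=24: F-C =  3 → D
  i=25: O-T = 21 → V
  i=26: E-T = 11 → L
  i=27: W-G = 16 → Q
  i=28: K-H =  3 → D
  i=29: W-U =  2 → C
  i=30: F-P = 16 → Q
  i=31: I-F =  3 → D
  i=32: Q-V = 21 → V
  i=33: C-R = 11 → L
  i=34: L-V = 16 → Q
  i=35: O-L =  3 → D
  shifts repeat with period 7: DCQDVLQ

DCQDVLQ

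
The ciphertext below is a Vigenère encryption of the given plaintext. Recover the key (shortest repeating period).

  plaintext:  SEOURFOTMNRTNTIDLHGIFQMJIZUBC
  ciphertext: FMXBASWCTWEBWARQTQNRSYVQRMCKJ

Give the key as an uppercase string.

NIJHJ

  i= 0: F-S = 13 → N
  i= 1: M-E =  8 → I
  i= 2: X-O =  9 → J
  i= 3: B-U =  7 → H
  i= 4: A-R =  9 → J
  i= 5: S-F = 13 → N
  i= 6: W-O =  8 → I
  i= 7: C-T =  9 → J
  i= 8: T-M =  7 → H
  i= 9: W-N =  9 → J
  i=10: E-R = 13 → N
  i=11: B-T =  8 → I
  i=12: W-N =  9 → J
  i=13: A-T =  7 → H
  i=14: R-I =  9 → J
  i=15: Q-D = 13 → N
  i=16: T-L =  8 → I
  i=17: Q-H =  9 → J
  i=18: N-G =  7 → H
  i=19: R-I =  9 → J
  i=20: S-F = 13 → N
  i=21: Y-Q =  8 → I
  i=22: V-M =  9 → J
  i=23: Q-J =  7 → H
  i=24: R-I =  9 → J
  i=25: M-Z = 13 → N
  i=26: C-U =  8 → I
  i=27: K-B =  9 → J
  i=28: J-C =  7 → H
  shifts repeat with period 5: NIJHJ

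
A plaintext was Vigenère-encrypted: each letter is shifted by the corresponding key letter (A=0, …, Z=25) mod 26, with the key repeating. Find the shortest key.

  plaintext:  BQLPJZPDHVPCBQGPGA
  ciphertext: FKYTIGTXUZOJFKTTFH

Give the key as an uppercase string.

  i= 0: F-B =  4 → E
  i= 1: K-Q = 20 → U
  i= 2: Y-L = 13 → N
  i= 3: T-P =  4 → E
  i= 4: I-J = 25 → Z
  i= 5: G-Z =  7 → H
  i= 6: T-P =  4 → E
  i= 7: X-D = 20 → U
  i= 8: U-H = 13 → N
  i= 9: Z-V =  4 → E
  i=10: O-P = 25 → Z
  i=11: J-C =  7 → H
  i=12: F-B =  4 → E
  i=13: K-Q = 20 → U
  i=14: T-G = 13 → N
  i=15: T-P =  4 → E
  i=16: F-G = 25 → Z
  i=17: H-A =  7 → H
  shifts repeat with period 6: EUNEZH

EUNEZH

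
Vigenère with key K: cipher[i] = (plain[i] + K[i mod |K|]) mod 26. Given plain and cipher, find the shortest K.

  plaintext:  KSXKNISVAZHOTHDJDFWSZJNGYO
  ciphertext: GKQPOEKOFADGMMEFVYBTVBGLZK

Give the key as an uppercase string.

  i= 0: G-K = 22 → W
  i= 1: K-S = 18 → S
  i= 2: Q-X = 19 → T
  i= 3: P-K =  5 → F
  i= 4: O-N =  1 → B
  i= 5: E-I = 22 → W
  i= 6: K-S = 18 → S
  i= 7: O-V = 19 → T
  i= 8: F-A =  5 → F
  i= 9: A-Z =  1 → B
  i=10: D-H = 22 → W
  i=11: G-O = 18 → S
  i=12: M-T = 19 → T
  i=13: M-H =  5 → F
  i=14: E-D =  1 → B
  i=15: F-J = 22 → W
  i=16: V-D = 18 → S
  i=17: Y-F = 19 → T
  i=18: B-W =  5 → F
  i=19: T-S =  1 → B
  i=20: V-Z = 22 → W
  i=21: B-J = 18 → S
  i=22: G-N = 19 → T
  i=23: L-G =  5 → F
  i=24: Z-Y =  1 → B
  i=25: K-O = 22 → W
  shifts repeat with period 5: WSTFB

WSTFB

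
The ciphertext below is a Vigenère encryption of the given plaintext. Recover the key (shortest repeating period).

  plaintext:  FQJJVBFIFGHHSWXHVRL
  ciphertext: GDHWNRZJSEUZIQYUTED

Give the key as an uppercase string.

  i= 0: G-F =  1 → B
  i= 1: D-Q = 13 → N
  i= 2: H-J = 24 → Y
  i= 3: W-J = 13 → N
  i= 4: N-V = 18 → S
  i= 5: R-B = 16 → Q
  i= 6: Z-F = 20 → U
  i= 7: J-I =  1 → B
  i= 8: S-F = 13 → N
  i= 9: E-G = 24 → Y
  i=10: U-H = 13 → N
  i=11: Z-H = 18 → S
  i=12: I-S = 16 → Q
  i=13: Q-W = 20 → U
  i=14: Y-X =  1 → B
  i=15: U-H = 13 → N
  i=16: T-V = 24 → Y
  i=17: E-R = 13 → N
  i=18: D-L = 18 → S
  shifts repeat with period 7: BNYNSQU

BNYNSQU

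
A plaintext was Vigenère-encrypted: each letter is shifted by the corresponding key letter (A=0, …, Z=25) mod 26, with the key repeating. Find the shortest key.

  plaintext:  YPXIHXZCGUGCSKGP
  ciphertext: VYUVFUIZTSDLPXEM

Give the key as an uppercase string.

XJXNY

  i= 0: V-Y = 23 → X
  i= 1: Y-P =  9 → J
  i= 2: U-X = 23 → X
  i= 3: V-I = 13 → N
  i= 4: F-H = 24 → Y
  i= 5: U-X = 23 → X
  i= 6: I-Z =  9 → J
  i= 7: Z-C = 23 → X
  i= 8: T-G = 13 → N
  i= 9: S-U = 24 → Y
  i=10: D-G = 23 → X
  i=11: L-C =  9 → J
  i=12: P-S = 23 → X
  i=13: X-K = 13 → N
  i=14: E-G = 24 → Y
  i=15: M-P = 23 → X
  shifts repeat with period 5: XJXNY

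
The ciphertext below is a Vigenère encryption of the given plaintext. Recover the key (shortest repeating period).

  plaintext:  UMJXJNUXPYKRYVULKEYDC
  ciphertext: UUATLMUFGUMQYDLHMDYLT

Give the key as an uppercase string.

  i= 0: U-U =  0 → A
  i= 1: U-M =  8 → I
  i= 2: A-J = 17 → R
  i= 3: T-X = 22 → W
  i= 4: L-J =  2 → C
  i= 5: M-N = 25 → Z
  i= 6: U-U =  0 → A
  i= 7: F-X =  8 → I
  i= 8: G-P = 17 → R
  i= 9: U-Y = 22 → W
  i=10: M-K =  2 → C
  i=11: Q-R = 25 → Z
  i=12: Y-Y =  0 → A
  i=13: D-V =  8 → I
  i=14: L-U = 17 → R
  i=15: H-L = 22 → W
  i=16: M-K =  2 → C
  i=17: D-E = 25 → Z
  i=18: Y-Y =  0 → A
  i=19: L-D =  8 → I
  i=20: T-C = 17 → R
  shifts repeat with period 6: AIRWCZ

AIRWCZ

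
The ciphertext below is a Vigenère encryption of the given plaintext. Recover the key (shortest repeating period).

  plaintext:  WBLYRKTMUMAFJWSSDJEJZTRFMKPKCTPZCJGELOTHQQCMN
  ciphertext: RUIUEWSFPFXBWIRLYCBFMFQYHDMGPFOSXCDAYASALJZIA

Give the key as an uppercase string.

  i= 0: R-W = 21 → V
  i= 1: U-B = 19 → T
  i= 2: I-L = 23 → X
  i= 3: U-Y = 22 → W
  i= 4: E-R = 13 → N
  i= 5: W-K = 12 → M
  i= 6: S-T = 25 → Z
  i= 7: F-M = 19 → T
  i= 8: P-U = 21 → V
  i= 9: F-M = 19 → T
  i=10: X-A = 23 → X
  i=11: B-F = 22 → W
  i=12: W-J = 13 → N
  i=13: I-W = 12 → M
  i=14: R-S = 25 → Z
  i=15: L-S = 19 → T
  i=16: Y-D = 21 → V
  i=17: C-J = 19 → T
  i=18: B-E = 23 → X
  i=19: F-J = 22 → W
  i=20: M-Z = 13 → N
  i=21: F-T = 12 → M
  i=22: Q-R = 25 → Z
  i=23: Y-F = 19 → T
  i=24: H-M = 21 → V
  i=25: D-K = 19 → T
  i=26: M-P = 23 → X
  i=27: G-K = 22 → W
  i=28: P-C = 13 → N
  i=29: F-T = 12 → M
  i=30: O-P = 25 → Z
  i=31: S-Z = 19 → T
  i=32: X-C = 21 → V
  i=33: C-J = 19 → T
  i=34: D-G = 23 → X
  i=35: A-E = 22 → W
  i=36: Y-L = 13 → N
  i=37: A-O = 12 → M
  i=38: S-T = 25 → Z
  i=39: A-H = 19 → T
  i=40: L-Q = 21 → V
  i=41: J-Q = 19 → T
  i=42: Z-C = 23 → X
  i=43: I-M = 22 → W
  i=44: A-N = 13 → N
  shifts repeat with period 8: VTXWNMZT

VTXWNMZT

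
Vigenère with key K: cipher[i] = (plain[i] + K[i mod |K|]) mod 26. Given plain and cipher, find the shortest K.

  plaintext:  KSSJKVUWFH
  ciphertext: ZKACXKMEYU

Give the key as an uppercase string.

  i= 0: Z-K = 15 → P
  i= 1: K-S = 18 → S
  i= 2: A-S =  8 → I
  i= 3: C-J = 19 → T
  i= 4: X-K = 13 → N
  i= 5: K-V = 15 → P
  i= 6: M-U = 18 → S
  i= 7: E-W =  8 → I
  i= 8: Y-F = 19 → T
  i= 9: U-H = 13 → N
  shifts repeat with period 5: PSITN

PSITN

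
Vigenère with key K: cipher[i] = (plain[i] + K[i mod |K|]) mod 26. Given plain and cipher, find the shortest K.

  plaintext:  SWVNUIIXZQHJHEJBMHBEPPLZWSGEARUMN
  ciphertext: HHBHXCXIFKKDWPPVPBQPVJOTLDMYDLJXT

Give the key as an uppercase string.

PLGUDU

  i= 0: H-S = 15 → P
  i= 1: H-W = 11 → L
  i= 2: B-V =  6 → G
  i= 3: H-N = 20 → U
  i= 4: X-U =  3 → D
  i= 5: C-I = 20 → U
  i= 6: X-I = 15 → P
  i= 7: I-X = 11 → L
  i= 8: F-Z =  6 → G
  i= 9: K-Q = 20 → U
  i=10: K-H =  3 → D
  i=11: D-J = 20 → U
  i=12: W-H = 15 → P
  i=13: P-E = 11 → L
  i=14: P-J =  6 → G
  i=15: V-B = 20 → U
  i=16: P-M =  3 → D
  i=17: B-H = 20 → U
  i=18: Q-B = 15 → P
  i=19: P-E = 11 → L
  i=20: V-P =  6 → G
  i=21: J-P = 20 → U
  i=22: O-L =  3 → D
  i=23: T-Z = 20 → U
  i=24: L-W = 15 → P
  i=25: D-S = 11 → L
  i=26: M-G =  6 → G
  i=27: Y-E = 20 → U
  i=28: D-A =  3 → D
  i=29: L-R = 20 → U
  i=30: J-U = 15 → P
  i=31: X-M = 11 → L
  i=32: T-N =  6 → G
  shifts repeat with period 6: PLGUDU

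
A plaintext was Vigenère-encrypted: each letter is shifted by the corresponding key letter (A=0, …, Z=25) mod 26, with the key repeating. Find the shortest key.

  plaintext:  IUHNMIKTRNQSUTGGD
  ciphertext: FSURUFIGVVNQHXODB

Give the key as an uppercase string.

XYNEI

  i= 0: F-I = 23 → X
  i= 1: S-U = 24 → Y
  i= 2: U-H = 13 → N
  i= 3: R-N =  4 → E
  i= 4: U-M =  8 → I
  i= 5: F-I = 23 → X
  i= 6: I-K = 24 → Y
  i= 7: G-T = 13 → N
  i= 8: V-R =  4 → E
  i= 9: V-N =  8 → I
  i=10: N-Q = 23 → X
  i=11: Q-S = 24 → Y
  i=12: H-U = 13 → N
  i=13: X-T =  4 → E
  i=14: O-G =  8 → I
  i=15: D-G = 23 → X
  i=16: B-D = 24 → Y
  shifts repeat with period 5: XYNEI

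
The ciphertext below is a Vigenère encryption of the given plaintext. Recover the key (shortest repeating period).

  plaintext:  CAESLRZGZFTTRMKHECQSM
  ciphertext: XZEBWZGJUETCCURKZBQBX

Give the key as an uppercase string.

  i= 0: X-C = 21 → V
  i= 1: Z-A = 25 → Z
  i= 2: E-E =  0 → A
  i= 3: B-S =  9 → J
  i= 4: W-L = 11 → L
  i= 5: Z-R =  8 → I
  i= 6: G-Z =  7 → H
  i= 7: J-G =  3 → D
  i= 8: U-Z = 21 → V
  i= 9: E-F = 25 → Z
  i=10: T-T =  0 → A
  i=11: C-T =  9 → J
  i=12: C-R = 11 → L
  i=13: U-M =  8 → I
  i=14: R-K =  7 → H
  i=15: K-H =  3 → D
  i=16: Z-E = 21 → V
  i=17: B-C = 25 → Z
  i=18: Q-Q =  0 → A
  i=19: B-S =  9 → J
  i=20: X-M = 11 → L
  shifts repeat with period 8: VZAJLIHD

VZAJLIHD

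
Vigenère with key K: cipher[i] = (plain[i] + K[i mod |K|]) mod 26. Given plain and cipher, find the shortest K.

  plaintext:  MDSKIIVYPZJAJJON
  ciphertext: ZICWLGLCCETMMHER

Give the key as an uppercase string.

  i= 0: Z-M = 13 → N
  i= 1: I-D =  5 → F
  i= 2: C-S = 10 → K
  i= 3: W-K = 12 → M
  i= 4: L-I =  3 → D
  i= 5: G-I = 24 → Y
  i= 6: L-V = 16 → Q
  i= 7: C-Y =  4 → E
  i= 8: C-P = 13 → N
  i= 9: E-Z =  5 → F
  i=10: T-J = 10 → K
  i=11: M-A = 12 → M
  i=12: M-J =  3 → D
  i=13: H-J = 24 → Y
  i=14: E-O = 16 → Q
  i=15: R-N =  4 → E
  shifts repeat with period 8: NFKMDYQE

NFKMDYQE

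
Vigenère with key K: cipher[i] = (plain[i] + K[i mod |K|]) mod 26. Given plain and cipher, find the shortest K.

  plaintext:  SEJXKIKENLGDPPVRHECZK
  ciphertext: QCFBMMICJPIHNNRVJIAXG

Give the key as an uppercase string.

  i= 0: Q-S = 24 → Y
  i= 1: C-E = 24 → Y
  i= 2: F-J = 22 → W
  i= 3: B-X =  4 → E
  i= 4: M-K =  2 → C
  i= 5: M-I =  4 → E
  i= 6: I-K = 24 → Y
  i= 7: C-E = 24 → Y
  i= 8: J-N = 22 → W
  i= 9: P-L =  4 → E
  i=10: I-G =  2 → C
  i=11: H-D =  4 → E
  i=12: N-P = 24 → Y
  i=13: N-P = 24 → Y
  i=14: R-V = 22 → W
  i=15: V-R =  4 → E
  i=16: J-H =  2 → C
  i=17: I-E =  4 → E
  i=18: A-C = 24 → Y
  i=19: X-Z = 24 → Y
  i=20: G-K = 22 → W
  shifts repeat with period 6: YYWECE

YYWECE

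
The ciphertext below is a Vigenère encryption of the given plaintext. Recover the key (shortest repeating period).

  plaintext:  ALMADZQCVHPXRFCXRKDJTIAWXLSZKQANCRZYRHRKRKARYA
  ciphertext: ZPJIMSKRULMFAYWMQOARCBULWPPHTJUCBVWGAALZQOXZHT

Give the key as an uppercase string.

  i= 0: Z-A = 25 → Z
  i= 1: P-L =  4 → E
  i= 2: J-M = 23 → X
  i= 3: I-A =  8 → I
  i= 4: M-D =  9 → J
  i= 5: S-Z = 19 → T
  i= 6: K-Q = 20 → U
  i= 7: R-C = 15 → P
  i= 8: U-V = 25 → Z
  i= 9: L-H =  4 → E
  i=10: M-P = 23 → X
  i=11: F-X =  8 → I
  i=12: A-R =  9 → J
  i=13: Y-F = 19 → T
  i=14: W-C = 20 → U
  i=15: M-X = 15 → P
  i=16: Q-R = 25 → Z
  i=17: O-K =  4 → E
  i=18: A-D = 23 → X
  i=19: R-J =  8 → I
  i=20: C-T =  9 → J
  i=21: B-I = 19 → T
  i=22: U-A = 20 → U
  i=23: L-W = 15 → P
  i=24: W-X = 25 → Z
  i=25: P-L =  4 → E
  i=26: P-S = 23 → X
  i=27: H-Z =  8 → I
  i=28: T-K =  9 → J
  i=29: J-Q = 19 → T
  i=30: U-A = 20 → U
  i=31: C-N = 15 → P
  i=32: B-C = 25 → Z
  i=33: V-R =  4 → E
  i=34: W-Z = 23 → X
  i=35: G-Y =  8 → I
  i=36: A-R =  9 → J
  i=37: A-H = 19 → T
  i=38: L-R = 20 → U
  i=39: Z-K = 15 → P
  i=40: Q-R = 25 → Z
  i=41: O-K =  4 → E
  i=42: X-A = 23 → X
  i=43: Z-R =  8 → I
  i=44: H-Y =  9 → J
  i=45: T-A = 19 → T
  shifts repeat with period 8: ZEXIJTUP

ZEXIJTUP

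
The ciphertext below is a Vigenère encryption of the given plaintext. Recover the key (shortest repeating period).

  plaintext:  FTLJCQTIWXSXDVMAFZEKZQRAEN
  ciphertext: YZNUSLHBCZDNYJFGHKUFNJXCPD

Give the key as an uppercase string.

TGCLQVO

  i= 0: Y-F = 19 → T
  i= 1: Z-T =  6 → G
  i= 2: N-L =  2 → C
  i= 3: U-J = 11 → L
  i= 4: S-C = 16 → Q
  i= 5: L-Q = 21 → V
  i= 6: H-T = 14 → O
  i= 7: B-I = 19 → T
  i= 8: C-W =  6 → G
  i= 9: Z-X =  2 → C
  i=10: D-S = 11 → L
  i=11: N-X = 16 → Q
  i=12: Y-D = 21 → V
  i=13: J-V = 14 → O
  i=14: F-M = 19 → T
  i=15: G-A =  6 → G
  i=16: H-F =  2 → C
  i=17: K-Z = 11 → L
  i=18: U-E = 16 → Q
  i=19: F-K = 21 → V
  i=20: N-Z = 14 → O
  i=21: J-Q = 19 → T
  i=22: X-R =  6 → G
  i=23: C-A =  2 → C
  i=24: P-E = 11 → L
  i=25: D-N = 16 → Q
  shifts repeat with period 7: TGCLQVO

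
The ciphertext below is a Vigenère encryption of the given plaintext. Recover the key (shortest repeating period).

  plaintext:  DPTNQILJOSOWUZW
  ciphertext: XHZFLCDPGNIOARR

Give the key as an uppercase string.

USGSV

  i= 0: X-D = 20 → U
  i= 1: H-P = 18 → S
  i= 2: Z-T =  6 → G
  i= 3: F-N = 18 → S
  i= 4: L-Q = 21 → V
  i= 5: C-I = 20 → U
  i= 6: D-L = 18 → S
  i= 7: P-J =  6 → G
  i= 8: G-O = 18 → S
  i= 9: N-S = 21 → V
  i=10: I-O = 20 → U
  i=11: O-W = 18 → S
  i=12: A-U =  6 → G
  i=13: R-Z = 18 → S
  i=14: R-W = 21 → V
  shifts repeat with period 5: USGSV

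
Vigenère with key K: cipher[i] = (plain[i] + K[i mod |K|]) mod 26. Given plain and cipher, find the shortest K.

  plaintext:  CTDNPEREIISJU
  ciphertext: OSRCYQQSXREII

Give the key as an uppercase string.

  i= 0: O-C = 12 → M
  i= 1: S-T = 25 → Z
  i= 2: R-D = 14 → O
  i= 3: C-N = 15 → P
  i= 4: Y-P =  9 → J
  i= 5: Q-E = 12 → M
  i= 6: Q-R = 25 → Z
  i= 7: S-E = 14 → O
  i= 8: X-I = 15 → P
  i= 9: R-I =  9 → J
  i=10: E-S = 12 → M
  i=11: I-J = 25 → Z
  i=12: I-U = 14 → O
  shifts repeat with period 5: MZOPJ

MZOPJ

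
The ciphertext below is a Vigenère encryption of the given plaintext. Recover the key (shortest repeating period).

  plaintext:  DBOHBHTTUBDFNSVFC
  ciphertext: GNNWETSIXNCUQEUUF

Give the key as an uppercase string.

  i= 0: G-D =  3 → D
  i= 1: N-B = 12 → M
  i= 2: N-O = 25 → Z
  i= 3: W-H = 15 → P
  i= 4: E-B =  3 → D
  i= 5: T-H = 12 → M
  i= 6: S-T = 25 → Z
  i= 7: I-T = 15 → P
  i= 8: X-U =  3 → D
  i= 9: N-B = 12 → M
  i=10: C-D = 25 → Z
  i=11: U-F = 15 → P
  i=12: Q-N =  3 → D
  i=13: E-S = 12 → M
  i=14: U-V = 25 → Z
  i=15: U-F = 15 → P
  i=16: F-C =  3 → D
  shifts repeat with period 4: DMZP

DMZP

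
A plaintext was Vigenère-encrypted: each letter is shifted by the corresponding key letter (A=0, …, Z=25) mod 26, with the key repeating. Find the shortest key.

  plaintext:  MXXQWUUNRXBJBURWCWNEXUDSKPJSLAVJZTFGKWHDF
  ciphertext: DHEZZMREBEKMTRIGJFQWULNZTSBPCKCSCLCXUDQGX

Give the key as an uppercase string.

  i= 0: D-M = 17 → R
  i= 1: H-X = 10 → K
  i= 2: E-X =  7 → H
  i= 3: Z-Q =  9 → J
  i= 4: Z-W =  3 → D
  i= 5: M-U = 18 → S
  i= 6: R-U = 23 → X
  i= 7: E-N = 17 → R
  i= 8: B-R = 10 → K
  i= 9: E-X =  7 → H
  i=10: K-B =  9 → J
  i=11: M-J =  3 → D
  i=12: T-B = 18 → S
  i=13: R-U = 23 → X
  i=14: I-R = 17 → R
  i=15: G-W = 10 → K
  i=16: J-C =  7 → H
  i=17: F-W =  9 → J
  i=18: Q-N =  3 → D
  i=19: W-E = 18 → S
  i=20: U-X = 23 → X
  i=21: L-U = 17 → R
  i=22: N-D = 10 → K
  i=23: Z-S =  7 → H
  i=24: T-K =  9 → J
  i=25: S-P =  3 → D
  i=26: B-J = 18 → S
  i=27: P-S = 23 → X
  i=28: C-L = 17 → R
  i=29: K-A = 10 → K
  i=30: C-V =  7 → H
  i=31: S-J =  9 → J
  i=32: C-Z =  3 → D
  i=33: L-T = 18 → S
  i=34: C-F = 23 → X
  i=35: X-G = 17 → R
  i=36: U-K = 10 → K
  i=37: D-W =  7 → H
  i=38: Q-H =  9 → J
  i=39: G-D =  3 → D
  i=40: X-F = 18 → S
  shifts repeat with period 7: RKHJDSX

RKHJDSX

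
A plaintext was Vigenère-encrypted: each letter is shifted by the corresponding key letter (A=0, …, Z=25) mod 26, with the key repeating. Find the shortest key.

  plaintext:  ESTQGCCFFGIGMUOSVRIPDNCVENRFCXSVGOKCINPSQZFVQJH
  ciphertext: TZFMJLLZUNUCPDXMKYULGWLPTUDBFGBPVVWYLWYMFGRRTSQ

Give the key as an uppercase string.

  i= 0: T-E = 15 → P
  i= 1: Z-S =  7 → H
  i= 2: F-T = 12 → M
  i= 3: M-Q = 22 → W
  i= 4: J-G =  3 → D
  i= 5: L-C =  9 → J
  i= 6: L-C =  9 → J
  i= 7: Z-F = 20 → U
  i= 8: U-F = 15 → P
  i= 9: N-G =  7 → H
  i=10: U-I = 12 → M
  i=11: C-G = 22 → W
  i=12: P-M =  3 → D
  i=13: D-U =  9 → J
  i=14: X-O =  9 → J
  i=15: M-S = 20 → U
  i=16: K-V = 15 → P
  i=17: Y-R =  7 → H
  i=18: U-I = 12 → M
  i=19: L-P = 22 → W
  i=20: G-D =  3 → D
  i=21: W-N =  9 → J
  i=22: L-C =  9 → J
  i=23: P-V = 20 → U
  i=24: T-E = 15 → P
  i=25: U-N =  7 → H
  i=26: D-R = 12 → M
  i=27: B-F = 22 → W
  i=28: F-C =  3 → D
  i=29: G-X =  9 → J
  i=30: B-S =  9 → J
  i=31: P-V = 20 → U
  i=32: V-G = 15 → P
  i=33: V-O =  7 → H
  i=34: W-K = 12 → M
  i=35: Y-C = 22 → W
  i=36: L-I =  3 → D
  i=37: W-N =  9 → J
  i=38: Y-P =  9 → J
  i=39: M-S = 20 → U
  i=40: F-Q = 15 → P
  i=41: G-Z =  7 → H
  i=42: R-F = 12 → M
  i=43: R-V = 22 → W
  i=44: T-Q =  3 → D
  i=45: S-J =  9 → J
  i=46: Q-H =  9 → J
  shifts repeat with period 8: PHMWDJJU

PHMWDJJU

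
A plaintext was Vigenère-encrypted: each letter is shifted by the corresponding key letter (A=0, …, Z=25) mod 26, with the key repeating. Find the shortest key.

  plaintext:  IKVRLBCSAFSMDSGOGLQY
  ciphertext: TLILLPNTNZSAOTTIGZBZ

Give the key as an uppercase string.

  i= 0: T-I = 11 → L
  i= 1: L-K =  1 → B
  i= 2: I-V = 13 → N
  i= 3: L-R = 20 → U
  i= 4: L-L =  0 → A
  i= 5: P-B = 14 → O
  i= 6: N-C = 11 → L
  i= 7: T-S =  1 → B
  i= 8: N-A = 13 → N
  i= 9: Z-F = 20 → U
  i=10: S-S =  0 → A
  i=11: A-M = 14 → O
  i=12: O-D = 11 → L
  i=13: T-S =  1 → B
  i=14: T-G = 13 → N
  i=15: I-O = 20 → U
  i=16: G-G =  0 → A
  i=17: Z-L = 14 → O
  i=18: B-Q = 11 → L
  i=19: Z-Y =  1 → B
  shifts repeat with period 6: LBNUAO

LBNUAO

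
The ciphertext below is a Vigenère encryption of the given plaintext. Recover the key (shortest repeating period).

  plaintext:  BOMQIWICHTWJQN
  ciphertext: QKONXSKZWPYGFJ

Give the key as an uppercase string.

PWCX

  i= 0: Q-B = 15 → P
  i= 1: K-O = 22 → W
  i= 2: O-M =  2 → C
  i= 3: N-Q = 23 → X
  i= 4: X-I = 15 → P
  i= 5: S-W = 22 → W
  i= 6: K-I =  2 → C
  i= 7: Z-C = 23 → X
  i= 8: W-H = 15 → P
  i= 9: P-T = 22 → W
  i=10: Y-W =  2 → C
  i=11: G-J = 23 → X
  i=12: F-Q = 15 → P
  i=13: J-N = 22 → W
  shifts repeat with period 4: PWCX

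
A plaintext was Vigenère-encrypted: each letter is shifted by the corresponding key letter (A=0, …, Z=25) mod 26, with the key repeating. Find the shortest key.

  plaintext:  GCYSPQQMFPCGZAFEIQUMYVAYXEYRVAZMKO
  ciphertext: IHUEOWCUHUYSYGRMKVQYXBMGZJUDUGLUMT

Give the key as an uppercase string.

  i= 0: I-G =  2 → C
  i= 1: H-C =  5 → F
  i= 2: U-Y = 22 → W
  i= 3: E-S = 12 → M
  i= 4: O-P = 25 → Z
  i= 5: W-Q =  6 → G
  i= 6: C-Q = 12 → M
  i= 7: U-M =  8 → I
  i= 8: H-F =  2 → C
  i= 9: U-P =  5 → F
  i=10: Y-C = 22 → W
  i=11: S-G = 12 → M
  i=12: Y-Z = 25 → Z
  i=13: G-A =  6 → G
  i=14: R-F = 12 → M
  i=15: M-E =  8 → I
  i=16: K-I =  2 → C
  i=17: V-Q =  5 → F
  i=18: Q-U = 22 → W
  i=19: Y-M = 12 → M
  i=20: X-Y = 25 → Z
  i=21: B-V =  6 → G
  i=22: M-A = 12 → M
  i=23: G-Y =  8 → I
  i=24: Z-X =  2 → C
  i=25: J-E =  5 → F
  i=26: U-Y = 22 → W
  i=27: D-R = 12 → M
  i=28: U-V = 25 → Z
  i=29: G-A =  6 → G
  i=30: L-Z = 12 → M
  i=31: U-M =  8 → I
  i=32: M-K =  2 → C
  i=33: T-O =  5 → F
  shifts repeat with period 8: CFWMZGMI

CFWMZGMI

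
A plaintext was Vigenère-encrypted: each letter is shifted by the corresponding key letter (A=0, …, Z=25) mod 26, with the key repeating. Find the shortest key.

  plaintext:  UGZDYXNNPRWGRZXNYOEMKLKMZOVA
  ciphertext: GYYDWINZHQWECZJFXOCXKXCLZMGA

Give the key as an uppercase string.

MSZAYLA

  i= 0: G-U = 12 → M
  i= 1: Y-G = 18 → S
  i= 2: Y-Z = 25 → Z
  i= 3: D-D =  0 → A
  i= 4: W-Y = 24 → Y
  i= 5: I-X = 11 → L
  i= 6: N-N =  0 → A
  i= 7: Z-N = 12 → M
  i= 8: H-P = 18 → S
  i= 9: Q-R = 25 → Z
  i=10: W-W =  0 → A
  i=11: E-G = 24 → Y
  i=12: C-R = 11 → L
  i=13: Z-Z =  0 → A
  i=14: J-X = 12 → M
  i=15: F-N = 18 → S
  i=16: X-Y = 25 → Z
  i=17: O-O =  0 → A
  i=18: C-E = 24 → Y
  i=19: X-M = 11 → L
  i=20: K-K =  0 → A
  i=21: X-L = 12 → M
  i=22: C-K = 18 → S
  i=23: L-M = 25 → Z
  i=24: Z-Z =  0 → A
  i=25: M-O = 24 → Y
  i=26: G-V = 11 → L
  i=27: A-A =  0 → A
  shifts repeat with period 7: MSZAYLA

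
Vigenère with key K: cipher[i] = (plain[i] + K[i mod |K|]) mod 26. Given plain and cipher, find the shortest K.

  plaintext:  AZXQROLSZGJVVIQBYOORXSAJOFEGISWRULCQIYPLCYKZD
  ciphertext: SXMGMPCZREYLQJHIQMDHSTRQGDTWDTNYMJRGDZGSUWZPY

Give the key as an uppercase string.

SYPQVBRH

  i= 0: S-A = 18 → S
  i= 1: X-Z = 24 → Y
  i= 2: M-X = 15 → P
  i= 3: G-Q = 16 → Q
  i= 4: M-R = 21 → V
  i= 5: P-O =  1 → B
  i= 6: C-L = 17 → R
  i= 7: Z-S =  7 → H
  i= 8: R-Z = 18 → S
  i= 9: E-G = 24 → Y
  i=10: Y-J = 15 → P
  i=11: L-V = 16 → Q
  i=12: Q-V = 21 → V
  i=13: J-I =  1 → B
  i=14: H-Q = 17 → R
  i=15: I-B =  7 → H
  i=16: Q-Y = 18 → S
  i=17: M-O = 24 → Y
  i=18: D-O = 15 → P
  i=19: H-R = 16 → Q
  i=20: S-X = 21 → V
  i=21: T-S =  1 → B
  i=22: R-A = 17 → R
  i=23: Q-J =  7 → H
  i=24: G-O = 18 → S
  i=25: D-F = 24 → Y
  i=26: T-E = 15 → P
  i=27: W-G = 16 → Q
  i=28: D-I = 21 → V
  i=29: T-S =  1 → B
  i=30: N-W = 17 → R
  i=31: Y-R =  7 → H
  i=32: M-U = 18 → S
  i=33: J-L = 24 → Y
  i=34: R-C = 15 → P
  i=35: G-Q = 16 → Q
  i=36: D-I = 21 → V
  i=37: Z-Y =  1 → B
  i=38: G-P = 17 → R
  i=39: S-L =  7 → H
  i=40: U-C = 18 → S
  i=41: W-Y = 24 → Y
  i=42: Z-K = 15 → P
  i=43: P-Z = 16 → Q
  i=44: Y-D = 21 → V
  shifts repeat with period 8: SYPQVBRH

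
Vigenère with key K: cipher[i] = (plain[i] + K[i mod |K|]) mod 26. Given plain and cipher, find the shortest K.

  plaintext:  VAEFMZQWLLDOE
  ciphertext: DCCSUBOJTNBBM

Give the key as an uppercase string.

ICYN

  i= 0: D-V =  8 → I
  i= 1: C-A =  2 → C
  i= 2: C-E = 24 → Y
  i= 3: S-F = 13 → N
  i= 4: U-M =  8 → I
  i= 5: B-Z =  2 → C
  i= 6: O-Q = 24 → Y
  i= 7: J-W = 13 → N
  i= 8: T-L =  8 → I
  i= 9: N-L =  2 → C
  i=10: B-D = 24 → Y
  i=11: B-O = 13 → N
  i=12: M-E =  8 → I
  shifts repeat with period 4: ICYN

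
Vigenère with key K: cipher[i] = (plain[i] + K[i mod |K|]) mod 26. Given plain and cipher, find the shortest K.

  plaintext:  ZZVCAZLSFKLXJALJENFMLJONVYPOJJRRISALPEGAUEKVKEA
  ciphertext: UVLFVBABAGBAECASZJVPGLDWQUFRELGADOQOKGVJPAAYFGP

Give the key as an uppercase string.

  i= 0: U-Z = 21 → V
  i= 1: V-Z = 22 → W
  i= 2: L-V = 16 → Q
  i= 3: F-C =  3 → D
  i= 4: V-A = 21 → V
  i= 5: B-Z =  2 → C
  i= 6: A-L = 15 → P
  i= 7: B-S =  9 → J
  i= 8: A-F = 21 → V
  i= 9: G-K = 22 → W
  i=10: B-L = 16 → Q
  i=11: A-X =  3 → D
  i=12: E-J = 21 → V
  i=13: C-A =  2 → C
  i=14: A-L = 15 → P
  i=15: S-J =  9 → J
  i=16: Z-E = 21 → V
  i=17: J-N = 22 → W
  i=18: V-F = 16 → Q
  i=19: P-M =  3 → D
  i=20: G-L = 21 → V
  i=21: L-J =  2 → C
  i=22: D-O = 15 → P
  i=23: W-N =  9 → J
  i=24: Q-V = 21 → V
  i=25: U-Y = 22 → W
  i=26: F-P = 16 → Q
  i=27: R-O =  3 → D
  i=28: E-J = 21 → V
  i=29: L-J =  2 → C
  i=30: G-R = 15 → P
  i=31: A-R =  9 → J
  i=32: D-I = 21 → V
  i=33: O-S = 22 → W
  i=34: Q-A = 16 → Q
  i=35: O-L =  3 → D
  i=36: K-P = 21 → V
  i=37: G-E =  2 → C
  i=38: V-G = 15 → P
  i=39: J-A =  9 → J
  i=40: P-U = 21 → V
  i=41: A-E = 22 → W
  i=42: A-K = 16 → Q
  i=43: Y-V =  3 → D
  i=44: F-K = 21 → V
  i=45: G-E =  2 → C
  i=46: P-A = 15 → P
  shifts repeat with period 8: VWQDVCPJ

VWQDVCPJ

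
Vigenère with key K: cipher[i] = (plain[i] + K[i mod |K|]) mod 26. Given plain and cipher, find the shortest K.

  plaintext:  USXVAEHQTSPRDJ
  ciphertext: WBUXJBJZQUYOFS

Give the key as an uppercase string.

  i= 0: W-U =  2 → C
  i= 1: B-S =  9 → J
  i= 2: U-X = 23 → X
  i= 3: X-V =  2 → C
  i= 4: J-A =  9 → J
  i= 5: B-E = 23 → X
  i= 6: J-H =  2 → C
  i= 7: Z-Q =  9 → J
  i= 8: Q-T = 23 → X
  i= 9: U-S =  2 → C
  i=10: Y-P =  9 → J
  i=11: O-R = 23 → X
  i=12: F-D =  2 → C
  i=13: S-J =  9 → J
  shifts repeat with period 3: CJX

CJX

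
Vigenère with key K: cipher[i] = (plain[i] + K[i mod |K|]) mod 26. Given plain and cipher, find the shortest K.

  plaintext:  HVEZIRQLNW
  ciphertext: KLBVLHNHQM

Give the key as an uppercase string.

DQXW

  i= 0: K-H =  3 → D
  i= 1: L-V = 16 → Q
  i= 2: B-E = 23 → X
  i= 3: V-Z = 22 → W
  i= 4: L-I =  3 → D
  i= 5: H-R = 16 → Q
  i= 6: N-Q = 23 → X
  i= 7: H-L = 22 → W
  i= 8: Q-N =  3 → D
  i= 9: M-W = 16 → Q
  shifts repeat with period 4: DQXW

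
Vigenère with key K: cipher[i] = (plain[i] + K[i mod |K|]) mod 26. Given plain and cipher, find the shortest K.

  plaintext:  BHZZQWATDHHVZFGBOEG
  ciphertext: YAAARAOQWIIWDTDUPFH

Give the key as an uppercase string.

  i= 0: Y-B = 23 → X
  i= 1: A-H = 19 → T
  i= 2: A-Z =  1 → B
  i= 3: A-Z =  1 → B
  i= 4: R-Q =  1 → B
  i= 5: A-W =  4 → E
  i= 6: O-A = 14 → O
  i= 7: Q-T = 23 → X
  i= 8: W-D = 19 → T
  i= 9: I-H =  1 → B
  i=10: I-H =  1 → B
  i=11: W-V =  1 → B
  i=12: D-Z =  4 → E
  i=13: T-F = 14 → O
  i=14: D-G = 23 → X
  i=15: U-B = 19 → T
  i=16: P-O =  1 → B
  i=17: F-E =  1 → B
  i=18: H-G =  1 → B
  shifts repeat with period 7: XTBBBEO

XTBBBEO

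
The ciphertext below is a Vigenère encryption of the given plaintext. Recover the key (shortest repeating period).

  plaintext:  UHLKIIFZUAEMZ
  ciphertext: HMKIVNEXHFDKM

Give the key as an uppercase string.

  i= 0: H-U = 13 → N
  i= 1: M-H =  5 → F
  i= 2: K-L = 25 → Z
  i= 3: I-K = 24 → Y
  i= 4: V-I = 13 → N
  i= 5: N-I =  5 → F
  i= 6: E-F = 25 → Z
  i= 7: X-Z = 24 → Y
  i= 8: H-U = 13 → N
  i= 9: F-A =  5 → F
  i=10: D-E = 25 → Z
  i=11: K-M = 24 → Y
  i=12: M-Z = 13 → N
  shifts repeat with period 4: NFZY

NFZY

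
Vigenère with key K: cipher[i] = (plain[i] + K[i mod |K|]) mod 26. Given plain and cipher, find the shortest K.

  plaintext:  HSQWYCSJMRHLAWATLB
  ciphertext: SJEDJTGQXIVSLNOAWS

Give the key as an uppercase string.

  i= 0: S-H = 11 → L
  i= 1: J-S = 17 → R
  i= 2: E-Q = 14 → O
  i= 3: D-W =  7 → H
  i= 4: J-Y = 11 → L
  i= 5: T-C = 17 → R
  i= 6: G-S = 14 → O
  i= 7: Q-J =  7 → H
  i= 8: X-M = 11 → L
  i= 9: I-R = 17 → R
  i=10: V-H = 14 → O
  i=11: S-L =  7 → H
  i=12: L-A = 11 → L
  i=13: N-W = 17 → R
  i=14: O-A = 14 → O
  i=15: A-T =  7 → H
  i=16: W-L = 11 → L
  i=17: S-B = 17 → R
  shifts repeat with period 4: LROH

LROH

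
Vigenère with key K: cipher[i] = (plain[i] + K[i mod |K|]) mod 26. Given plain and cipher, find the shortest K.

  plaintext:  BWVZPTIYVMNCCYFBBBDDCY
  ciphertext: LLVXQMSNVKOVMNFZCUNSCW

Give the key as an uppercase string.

KPAYBT

  i= 0: L-B = 10 → K
  i= 1: L-W = 15 → P
  i= 2: V-V =  0 → A
  i= 3: X-Z = 24 → Y
  i= 4: Q-P =  1 → B
  i= 5: M-T = 19 → T
  i= 6: S-I = 10 → K
  i= 7: N-Y = 15 → P
  i= 8: V-V =  0 → A
  i= 9: K-M = 24 → Y
  i=10: O-N =  1 → B
  i=11: V-C = 19 → T
  i=12: M-C = 10 → K
  i=13: N-Y = 15 → P
  i=14: F-F =  0 → A
  i=15: Z-B = 24 → Y
  i=16: C-B =  1 → B
  i=17: U-B = 19 → T
  i=18: N-D = 10 → K
  i=19: S-D = 15 → P
  i=20: C-C =  0 → A
  i=21: W-Y = 24 → Y
  shifts repeat with period 6: KPAYBT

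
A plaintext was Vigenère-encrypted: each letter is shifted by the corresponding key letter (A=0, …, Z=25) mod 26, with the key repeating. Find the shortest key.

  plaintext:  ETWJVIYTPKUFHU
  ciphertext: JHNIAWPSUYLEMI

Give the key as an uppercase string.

FORZ

  i= 0: J-E =  5 → F
  i= 1: H-T = 14 → O
  i= 2: N-W = 17 → R
  i= 3: I-J = 25 → Z
  i= 4: A-V =  5 → F
  i= 5: W-I = 14 → O
  i= 6: P-Y = 17 → R
  i= 7: S-T = 25 → Z
  i= 8: U-P =  5 → F
  i= 9: Y-K = 14 → O
  i=10: L-U = 17 → R
  i=11: E-F = 25 → Z
  i=12: M-H =  5 → F
  i=13: I-U = 14 → O
  shifts repeat with period 4: FORZ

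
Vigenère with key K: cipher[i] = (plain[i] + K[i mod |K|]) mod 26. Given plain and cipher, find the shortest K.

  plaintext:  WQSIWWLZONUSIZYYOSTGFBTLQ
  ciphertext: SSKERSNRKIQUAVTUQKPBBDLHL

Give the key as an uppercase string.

WCSWV

  i= 0: S-W = 22 → W
  i= 1: S-Q =  2 → C
  i= 2: K-S = 18 → S
  i= 3: E-I = 22 → W
  i= 4: R-W = 21 → V
  i= 5: S-W = 22 → W
  i= 6: N-L =  2 → C
  i= 7: R-Z = 18 → S
  i= 8: K-O = 22 → W
  i= 9: I-N = 21 → V
  i=10: Q-U = 22 → W
  i=11: U-S =  2 → C
  i=12: A-I = 18 → S
  i=13: V-Z = 22 → W
  i=14: T-Y = 21 → V
  i=15: U-Y = 22 → W
  i=16: Q-O =  2 → C
  i=17: K-S = 18 → S
  i=18: P-T = 22 → W
  i=19: B-G = 21 → V
  i=20: B-F = 22 → W
  i=21: D-B =  2 → C
  i=22: L-T = 18 → S
  i=23: H-L = 22 → W
  i=24: L-Q = 21 → V
  shifts repeat with period 5: WCSWV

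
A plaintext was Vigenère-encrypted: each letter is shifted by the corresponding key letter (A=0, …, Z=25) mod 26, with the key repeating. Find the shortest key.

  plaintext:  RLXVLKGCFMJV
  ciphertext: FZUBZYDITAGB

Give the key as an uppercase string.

OOXG

  i= 0: F-R = 14 → O
  i= 1: Z-L = 14 → O
  i= 2: U-X = 23 → X
  i= 3: B-V =  6 → G
  i= 4: Z-L = 14 → O
  i= 5: Y-K = 14 → O
  i= 6: D-G = 23 → X
  i= 7: I-C =  6 → G
  i= 8: T-F = 14 → O
  i= 9: A-M = 14 → O
  i=10: G-J = 23 → X
  i=11: B-V =  6 → G
  shifts repeat with period 4: OOXG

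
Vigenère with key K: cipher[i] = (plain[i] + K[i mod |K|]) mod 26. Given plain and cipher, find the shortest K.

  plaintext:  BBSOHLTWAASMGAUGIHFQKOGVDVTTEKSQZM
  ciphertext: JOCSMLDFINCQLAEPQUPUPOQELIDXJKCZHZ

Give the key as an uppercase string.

  i= 0: J-B =  8 → I
  i= 1: O-B = 13 → N
  i= 2: C-S = 10 → K
  i= 3: S-O =  4 → E
  i= 4: M-H =  5 → F
  i= 5: L-L =  0 → A
  i= 6: D-T = 10 → K
  i= 7: F-W =  9 → J
  i= 8: I-A =  8 → I
  i= 9: N-A = 13 → N
  i=10: C-S = 10 → K
  i=11: Q-M =  4 → E
  i=12: L-G =  5 → F
  i=13: A-A =  0 → A
  i=14: E-U = 10 → K
  i=15: P-G =  9 → J
  i=16: Q-I =  8 → I
  i=17: U-H = 13 → N
  i=18: P-F = 10 → K
  i=19: U-Q =  4 → E
  i=20: P-K =  5 → F
  i=21: O-O =  0 → A
  i=22: Q-G = 10 → K
  i=23: E-V =  9 → J
  i=24: L-D =  8 → I
  i=25: I-V = 13 → N
  i=26: D-T = 10 → K
  i=27: X-T =  4 → E
  i=28: J-E =  5 → F
  i=29: K-K =  0 → A
  i=30: C-S = 10 → K
  i=31: Z-Q =  9 → J
  i=32: H-Z =  8 → I
  i=33: Z-M = 13 → N
  shifts repeat with period 8: INKEFAKJ

INKEFAKJ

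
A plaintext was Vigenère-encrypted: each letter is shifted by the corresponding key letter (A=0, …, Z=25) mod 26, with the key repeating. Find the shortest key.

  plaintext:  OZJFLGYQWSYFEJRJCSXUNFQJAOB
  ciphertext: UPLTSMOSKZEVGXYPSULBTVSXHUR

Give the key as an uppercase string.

GQCOH

  i= 0: U-O =  6 → G
  i= 1: P-Z = 16 → Q
  i= 2: L-J =  2 → C
  i= 3: T-F = 14 → O
  i= 4: S-L =  7 → H
  i= 5: M-G =  6 → G
  i= 6: O-Y = 16 → Q
  i= 7: S-Q =  2 → C
  i= 8: K-W = 14 → O
  i= 9: Z-S =  7 → H
  i=10: E-Y =  6 → G
  i=11: V-F = 16 → Q
  i=12: G-E =  2 → C
  i=13: X-J = 14 → O
  i=14: Y-R =  7 → H
  i=15: P-J =  6 → G
  i=16: S-C = 16 → Q
  i=17: U-S =  2 → C
  i=18: L-X = 14 → O
  i=19: B-U =  7 → H
  i=20: T-N =  6 → G
  i=21: V-F = 16 → Q
  i=22: S-Q =  2 → C
  i=23: X-J = 14 → O
  i=24: H-A =  7 → H
  i=25: U-O =  6 → G
  i=26: R-B = 16 → Q
  shifts repeat with period 5: GQCOH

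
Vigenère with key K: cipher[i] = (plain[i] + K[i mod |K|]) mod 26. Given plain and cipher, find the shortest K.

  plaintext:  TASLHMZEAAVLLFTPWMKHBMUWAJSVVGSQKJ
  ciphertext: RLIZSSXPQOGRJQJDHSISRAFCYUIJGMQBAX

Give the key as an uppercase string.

YLQOLG

  i= 0: R-T = 24 → Y
  i= 1: L-A = 11 → L
  i= 2: I-S = 16 → Q
  i= 3: Z-L = 14 → O
  i= 4: S-H = 11 → L
  i= 5: S-M =  6 → G
  i= 6: X-Z = 24 → Y
  i= 7: P-E = 11 → L
  i= 8: Q-A = 16 → Q
  i= 9: O-A = 14 → O
  i=10: G-V = 11 → L
  i=11: R-L =  6 → G
  i=12: J-L = 24 → Y
  i=13: Q-F = 11 → L
  i=14: J-T = 16 → Q
  i=15: D-P = 14 → O
  i=16: H-W = 11 → L
  i=17: S-M =  6 → G
  i=18: I-K = 24 → Y
  i=19: S-H = 11 → L
  i=20: R-B = 16 → Q
  i=21: A-M = 14 → O
  i=22: F-U = 11 → L
  i=23: C-W =  6 → G
  i=24: Y-A = 24 → Y
  i=25: U-J = 11 → L
  i=26: I-S = 16 → Q
  i=27: J-V = 14 → O
  i=28: G-V = 11 → L
  i=29: M-G =  6 → G
  i=30: Q-S = 24 → Y
  i=31: B-Q = 11 → L
  i=32: A-K = 16 → Q
  i=33: X-J = 14 → O
  shifts repeat with period 6: YLQOLG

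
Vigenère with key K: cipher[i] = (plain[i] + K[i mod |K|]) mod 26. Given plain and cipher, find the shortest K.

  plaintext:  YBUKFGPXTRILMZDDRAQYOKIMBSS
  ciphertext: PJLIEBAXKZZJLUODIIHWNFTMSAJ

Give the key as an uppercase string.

RIRYZVLA

  i= 0: P-Y = 17 → R
  i= 1: J-B =  8 → I
  i= 2: L-U = 17 → R
  i= 3: I-K = 24 → Y
  i= 4: E-F = 25 → Z
  i= 5: B-G = 21 → V
  i= 6: A-P = 11 → L
  i= 7: X-X =  0 → A
  i= 8: K-T = 17 → R
  i= 9: Z-R =  8 → I
  i=10: Z-I = 17 → R
  i=11: J-L = 24 → Y
  i=12: L-M = 25 → Z
  i=13: U-Z = 21 → V
  i=14: O-D = 11 → L
  i=15: D-D =  0 → A
  i=16: I-R = 17 → R
  i=17: I-A =  8 → I
  i=18: H-Q = 17 → R
  i=19: W-Y = 24 → Y
  i=20: N-O = 25 → Z
  i=21: F-K = 21 → V
  i=22: T-I = 11 → L
  i=23: M-M =  0 → A
  i=24: S-B = 17 → R
  i=25: A-S =  8 → I
  i=26: J-S = 17 → R
  shifts repeat with period 8: RIRYZVLA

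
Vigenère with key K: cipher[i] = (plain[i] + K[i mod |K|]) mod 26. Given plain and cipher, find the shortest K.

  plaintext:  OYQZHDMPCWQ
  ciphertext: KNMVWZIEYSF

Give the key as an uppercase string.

  i= 0: K-O = 22 → W
  i= 1: N-Y = 15 → P
  i= 2: M-Q = 22 → W
  i= 3: V-Z = 22 → W
  i= 4: W-H = 15 → P
  i= 5: Z-D = 22 → W
  i= 6: I-M = 22 → W
  i= 7: E-P = 15 → P
  i= 8: Y-C = 22 → W
  i= 9: S-W = 22 → W
  i=10: F-Q = 15 → P
  shifts repeat with period 3: WPW

WPW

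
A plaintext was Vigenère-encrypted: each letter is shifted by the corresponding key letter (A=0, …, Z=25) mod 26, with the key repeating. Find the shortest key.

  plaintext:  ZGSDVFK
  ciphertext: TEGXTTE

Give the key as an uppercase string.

UYO

  i= 0: T-Z = 20 → U
  i= 1: E-G = 24 → Y
  i= 2: G-S = 14 → O
  i= 3: X-D = 20 → U
  i= 4: T-V = 24 → Y
  i= 5: T-F = 14 → O
  i= 6: E-K = 20 → U
  shifts repeat with period 3: UYO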